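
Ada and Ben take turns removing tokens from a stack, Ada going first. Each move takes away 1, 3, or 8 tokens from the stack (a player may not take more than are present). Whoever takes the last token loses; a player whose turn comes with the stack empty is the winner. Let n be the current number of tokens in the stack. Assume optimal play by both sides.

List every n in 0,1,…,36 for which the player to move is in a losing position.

1, 3, 5, 7, 12, 14, 16, 18, 23, 25, 27, 29, 34, 36

Classify positions by backward induction: terminal positions (no move available) are W. From any other position, the mover wins iff some move reaches an L.
n=0: no move; the opponent has just taken the last token and therefore loses → W
n=1: L (sole option 0(W) is W)
n=2: W (go to 1, an L position)
n=3: L (options 2(W), 0(W) are all W)
n=4: W (go to 3, an L position)
n=5: L (options 4(W), 2(W) are all W)
n=6: W (go to 5, an L position)
n=7: L (options 6(W), 4(W) are all W)
n=8: W (go to 7, an L position)
n=9: W (go to 1, an L position)
n=10: W (go to 7, an L position)
n=11: W (go to 3, an L position)
n=12: L (options 11(W), 9(W), 4(W) are all W)
n=13: W (go to 12, an L position)
n=14: L (options 13(W), 11(W), 6(W) are all W)
n=15: W (go to 14, an L position)
n=16: L (options 15(W), 13(W), 8(W) are all W)
n=17: W (go to 16, an L position)
n=18: L (options 17(W), 15(W), 10(W) are all W)
n=19: W (go to 18, an L position)
n=20: W (go to 12, an L position)
n=21: W (go to 18, an L position)
n=22: W (go to 14, an L position)
n=23: L (options 22(W), 20(W), 15(W) are all W)
n=24: W (go to 23, an L position)
n=25: L (options 24(W), 22(W), 17(W) are all W)
n=26: W (go to 25, an L position)
n=27: L (options 26(W), 24(W), 19(W) are all W)
n=28: W (go to 27, an L position)
n=29: L (options 28(W), 26(W), 21(W) are all W)
n=30: W (go to 29, an L position)
n=31: W (go to 23, an L position)
n=32: W (go to 29, an L position)
n=33: W (go to 25, an L position)
n=34: L (options 33(W), 31(W), 26(W) are all W)
n=35: W (go to 34, an L position)
n=36: L (options 35(W), 33(W), 28(W) are all W)
The losing starting values of n are exactly the entries labelled L in this table (14 of them).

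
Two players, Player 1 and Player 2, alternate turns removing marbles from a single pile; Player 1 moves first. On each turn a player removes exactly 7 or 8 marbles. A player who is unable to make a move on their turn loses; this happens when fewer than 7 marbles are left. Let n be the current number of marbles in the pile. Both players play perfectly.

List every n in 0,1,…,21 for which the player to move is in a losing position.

0, 1, 2, 3, 4, 5, 6, 15, 16, 17, 18, 19, 20, 21

Compute win/loss labels from the base case upward. A position with no move is L. Any other position is W if it can reach an L in one move, else L.
n=0: no move → L
n=1: no move → L
n=2: no move → L
n=3: no move → L
n=4: no move → L
n=5: no move → L
n=6: no move → L
n=7: can move to 0, which is L ⇒ W
n=8: can move to 1, which is L ⇒ W
n=9: can move to 2, which is L ⇒ W
n=10: can move to 3, which is L ⇒ W
n=11: can move to 4, which is L ⇒ W
n=12: can move to 5, which is L ⇒ W
n=13: can move to 6, which is L ⇒ W
n=14: can move to 6, which is L ⇒ W
n=15: moves to 8(W), 7(W); every one is W ⇒ L
n=16: moves to 9(W), 8(W); every one is W ⇒ L
n=17: moves to 10(W), 9(W); every one is W ⇒ L
n=18: moves to 11(W), 10(W); every one is W ⇒ L
n=19: moves to 12(W), 11(W); every one is W ⇒ L
n=20: moves to 13(W), 12(W); every one is W ⇒ L
n=21: moves to 14(W), 13(W); every one is W ⇒ L
The losing starting values of n are exactly the entries labelled L in this table (14 of them).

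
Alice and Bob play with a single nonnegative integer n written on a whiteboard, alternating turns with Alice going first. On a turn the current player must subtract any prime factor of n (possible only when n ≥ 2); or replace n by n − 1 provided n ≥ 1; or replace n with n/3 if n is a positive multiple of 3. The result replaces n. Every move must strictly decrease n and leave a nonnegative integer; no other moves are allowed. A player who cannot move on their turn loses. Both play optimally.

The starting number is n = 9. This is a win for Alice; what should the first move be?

Move to 8.

Work bottom-up. With no move the player to move loses. Otherwise the position is W if at least one move leads to an L position for the opponent, and L if every move leads to a W.
n=0: no move → L
n=1: W (go to 0, an L position)
n=2: W (go to 0, an L position)
n=3: W (go to 0, an L position)
n=4: L (options 2(W), 3(W) are all W)
n=5: W (go to 0, an L position)
n=6: W (go to 4, an L position)
n=7: W (go to 0, an L position)
n=8: L (options 6(W), 7(W) are all W)
n=9: W (go to 8, an L position)
From 9, the L positions reachable in one move are: 8.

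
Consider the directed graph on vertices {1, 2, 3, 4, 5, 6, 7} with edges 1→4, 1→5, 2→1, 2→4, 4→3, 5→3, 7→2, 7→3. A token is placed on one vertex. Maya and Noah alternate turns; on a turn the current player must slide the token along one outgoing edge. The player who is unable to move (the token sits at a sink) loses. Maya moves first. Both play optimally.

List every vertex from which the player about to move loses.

1, 3, 6

Compute win/loss labels from the base case upward. A position with no move is L. Any other position is W if it can reach an L in one move, else L.
Every edge goes from a vertex to one that appears earlier in the order 3, 6, 4, 5, 1, 2, 7, so processing vertices in that order labels each vertex after all of its successors.
3: no outgoing edge → L
6: no outgoing edge → L
4: reaches L-position 3 → W
5: reaches L-position 3 → W
1: only reaches 5(W), 4(W), all W → L
2: reaches L-position 1 → W
7: reaches L-position 3 → W
Reading off the rows marked L gives the requested list; there are 3 such vertices.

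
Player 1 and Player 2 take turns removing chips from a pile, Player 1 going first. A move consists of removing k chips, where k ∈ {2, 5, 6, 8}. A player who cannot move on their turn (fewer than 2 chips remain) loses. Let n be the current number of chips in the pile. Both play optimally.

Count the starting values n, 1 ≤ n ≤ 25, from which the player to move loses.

7

Label each position W (a win for the player to move) or L (a loss). A position with no legal move is L; any other position is W exactly when some move reaches an L, and L when every move reaches a W.
n=0: no move → L
n=1: no move → L
n=2: reaches L-position 0 → W
n=3: reaches L-position 1 → W
n=4: only reaches 2(W), which is W → L
n=5: reaches L-position 0 → W
n=6: reaches L-position 4 → W
n=7: reaches L-position 1 → W
n=8: reaches L-position 0 → W
n=9: reaches L-position 4 → W
n=10: reaches L-position 4 → W
n=11: only reaches 9(W), 6(W), 5(W), 3(W), all W → L
n=12: reaches L-position 4 → W
n=13: reaches L-position 11 → W
n=14: only reaches 12(W), 9(W), 8(W), 6(W), all W → L
n=15: only reaches 13(W), 10(W), 9(W), 7(W), all W → L
n=16: reaches L-position 14 → W
n=17: reaches L-position 15 → W
n=18: only reaches 16(W), 13(W), 12(W), 10(W), all W → L
n=19: reaches L-position 14 → W
n=20: reaches L-position 18 → W
n=21: reaches L-position 15 → W
n=22: reaches L-position 14 → W
n=23: reaches L-position 18 → W
n=24: reaches L-position 18 → W
n=25: only reaches 23(W), 20(W), 19(W), 17(W), all W → L
L entries with 1 ≤ n ≤ 25 (n=0 is outside the asked range and is not counted): n = 1, 4, 11, 14, 15, 18, 25; that makes 7.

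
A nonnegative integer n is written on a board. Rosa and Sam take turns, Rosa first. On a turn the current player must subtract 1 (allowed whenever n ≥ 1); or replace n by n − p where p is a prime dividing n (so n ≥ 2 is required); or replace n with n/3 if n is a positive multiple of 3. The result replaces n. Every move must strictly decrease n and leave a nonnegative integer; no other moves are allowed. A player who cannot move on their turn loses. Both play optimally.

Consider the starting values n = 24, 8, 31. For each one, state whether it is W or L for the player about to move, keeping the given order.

24: W, 8: L, 31: W

Classify positions by backward induction: terminal positions (no move available) are L. From any other position, the mover wins iff some move reaches an L.
n=0: no move → L
n=1: →0(L), so W
n=2: →0(L), so W
n=3: →0(L), so W
n=4: →2(W), 3(W) — all W, so L
n=5: →0(L), so W
n=6: →4(L), so W
n=7: →0(L), so W
n=8: →6(W), 7(W) — all W, so L
n=9: →8(L), so W
n=10: →8(L), so W
n=11: →0(L), so W
n=12: →4(L), so W
n=13: →0(L), so W
n=14: →7(W), 12(W), 13(W) — all W, so L
n=15: →14(L), so W
n=16: →14(L), so W
n=17: →0(L), so W
n=18: →6(W), 15(W), 16(W), 17(W) — all W, so L
n=19: →0(L), so W
n=20: →18(L), so W
n=21: →14(L), so W
n=22: →11(W), 20(W), 21(W) — all W, so L
n=23: →0(L), so W
n=24: →8(L), so W
n=25: →20(W), 24(W) — all W, so L
n=26: →25(L), so W
n=27: →9(W), 24(W), 26(W) — all W, so L
n=28: →27(L), so W
n=29: →0(L), so W
n=30: →25(L), so W
n=31: →0(L), so W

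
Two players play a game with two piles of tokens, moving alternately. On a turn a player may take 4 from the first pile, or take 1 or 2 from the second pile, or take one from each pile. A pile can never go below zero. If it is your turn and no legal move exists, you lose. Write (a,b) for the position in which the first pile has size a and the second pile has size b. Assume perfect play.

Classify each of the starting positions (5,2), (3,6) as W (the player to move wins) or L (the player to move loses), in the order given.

(5,2): W, (3,6): L

Use the standard recursion: the mover loses at a terminal position; elsewhere, the mover wins exactly when some move hands the opponent an L position.
No move ever increases a pile, so every position that can arise here has a ≤ 5 and b ≤ 6; it is enough to label the cells with 0 ≤ a ≤ 5 and 0 ≤ b ≤ 6.
Every move lowers a or b (never raises either), so fill the grid row by row in increasing a, and left to right within a row: each cell's successors are then already labelled.
      b=0  b=1  b=2  b=3  b=4  b=5  b=6
a=0:    L    W    W    L    W    W    L
a=1:    L    W    W    L    W    W    L
a=2:    L    W    W    L    W    W    L
a=3:    L    W    W    L    W    W    L
a=4:    W    W    L    W    W    L    W
a=5:    W    L    W    W    L    W    W
Cells with no legal move (terminal, hence L): (0,0), (1,0), (2,0), (3,0).
The remaining L cells, each justified by listing all of its moves:
(0,3): only reaches (0,2)(W), (0,1)(W), all W → L
(0,6): only reaches (0,5)(W), (0,4)(W), all W → L
(1,3): only reaches (1,2)(W), (1,1)(W), (0,2)(W), all W → L
(1,6): only reaches (1,5)(W), (1,4)(W), (0,5)(W), all W → L
(2,3): only reaches (2,2)(W), (2,1)(W), (1,2)(W), all W → L
(2,6): only reaches (2,5)(W), (2,4)(W), (1,5)(W), all W → L
(3,3): only reaches (3,2)(W), (3,1)(W), (2,2)(W), all W → L
(3,6): only reaches (3,5)(W), (3,4)(W), (2,5)(W), all W → L
(4,2): only reaches (0,2)(W), (4,1)(W), (4,0)(W), (3,1)(W), all W → L
(4,5): only reaches (0,5)(W), (4,4)(W), (4,3)(W), (3,4)(W), all W → L
(5,1): only reaches (1,1)(W), (5,0)(W), (4,0)(W), all W → L
(5,4): only reaches (1,4)(W), (5,3)(W), (5,2)(W), (4,3)(W), all W → L
Every other cell has at least one move into one of the L cells above, so it is W.
(5,2): the move to (5,1) reaches an L cell, so W
(3,6): one of the L cells justified above, so L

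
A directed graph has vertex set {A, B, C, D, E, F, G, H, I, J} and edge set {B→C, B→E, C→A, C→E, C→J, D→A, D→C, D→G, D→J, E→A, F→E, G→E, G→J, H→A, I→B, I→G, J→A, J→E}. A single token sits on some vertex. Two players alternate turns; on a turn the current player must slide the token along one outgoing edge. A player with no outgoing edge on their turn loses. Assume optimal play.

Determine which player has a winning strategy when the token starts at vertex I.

The first player wins.

Build the W/L table. Terminal = L. A non-terminal position is W if it has a move to some L; otherwise it is L.
Every edge goes from a vertex to one that appears earlier in the order A, E, J, C, G, D, B, I, F, H, so processing vertices in that order labels each vertex after all of its successors.
A: no outgoing edge → L
E: →A(L), so W
J: →A(L), so W
C: →A(L), so W
G: →J(W), E(W) — all W, so L
D: →G(L), so W
B: →C(W), E(W) — all W, so L
I: →B(L), so W
F: →E(W) only, which is W, so L
H: →A(L), so W
The starting position I is W: the player to move should move to B, handing over an L position.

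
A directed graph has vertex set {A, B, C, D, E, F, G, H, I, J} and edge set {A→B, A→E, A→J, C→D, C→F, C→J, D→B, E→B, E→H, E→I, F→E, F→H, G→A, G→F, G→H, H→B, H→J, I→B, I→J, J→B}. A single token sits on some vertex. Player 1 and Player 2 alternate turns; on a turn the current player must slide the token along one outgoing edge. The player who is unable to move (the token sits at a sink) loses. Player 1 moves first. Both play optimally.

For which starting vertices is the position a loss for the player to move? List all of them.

Positions with no move are L. A position that does have a move is losing for the player to move precisely when every available move leads to a winning position for the opponent. Fill in the labels:
Every edge goes from a vertex to one that appears earlier in the order B, J, H, I, E, F, A, D, C, G, so processing vertices in that order labels each vertex after all of its successors.
B: no outgoing edge → L
J: reaches L-position B → W
H: reaches L-position B → W
I: reaches L-position B → W
E: reaches L-position B → W
F: only reaches E(W), H(W), all W → L
A: reaches L-position B → W
D: reaches L-position B → W
C: reaches L-position F → W
G: reaches L-position F → W
Reading off the rows marked L gives the requested list; there are 2 such vertices.

B, F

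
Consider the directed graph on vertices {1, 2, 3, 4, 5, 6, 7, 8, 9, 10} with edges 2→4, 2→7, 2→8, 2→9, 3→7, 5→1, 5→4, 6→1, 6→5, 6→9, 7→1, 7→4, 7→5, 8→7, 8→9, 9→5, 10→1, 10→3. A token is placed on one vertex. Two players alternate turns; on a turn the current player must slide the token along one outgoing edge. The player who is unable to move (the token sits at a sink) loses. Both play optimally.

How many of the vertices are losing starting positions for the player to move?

Use the standard recursion: the mover loses at a terminal position; elsewhere, the mover wins exactly when some move hands the opponent an L position.
Every edge goes from a vertex to one that appears earlier in the order 1, 4, 5, 7, 9, 6, 8, 2, 3, 10, so processing vertices in that order labels each vertex after all of its successors.
1: no outgoing edge → L
4: no outgoing edge → L
5: →4(L), so W
7: →4(L), so W
9: →5(W) only, which is W, so L
6: →9(L), so W
8: →9(L), so W
2: →9(L), so W
3: →7(W) only, which is W, so L
10: →3(L), so W
The L vertices are 1, 3, 4, 9; that is 4 in all.

4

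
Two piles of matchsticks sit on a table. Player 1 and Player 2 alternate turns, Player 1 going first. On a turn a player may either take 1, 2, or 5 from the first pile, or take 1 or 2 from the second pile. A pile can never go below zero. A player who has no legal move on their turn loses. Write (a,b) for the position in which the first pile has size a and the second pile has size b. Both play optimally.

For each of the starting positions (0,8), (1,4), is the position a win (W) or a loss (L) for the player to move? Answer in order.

Classify positions by backward induction: terminal positions (no move available) are L. From any other position, the mover wins iff some move reaches an L.
No move ever increases a pile, so every position that can arise here has a ≤ 1 and b ≤ 8; it is enough to label the cells with 0 ≤ a ≤ 1 and 0 ≤ b ≤ 8.
Every move lowers a or b (never raises either), so fill the grid row by row in increasing a, and left to right within a row: each cell's successors are then already labelled.
      b=0  b=1  b=2  b=3  b=4  b=5  b=6  b=7  b=8
a=0:    L    W    W    L    W    W    L    W    W
a=1:    W    L    W    W    L    W    W    L    W
Cells with no legal move (terminal, hence L): (0,0).
The remaining L cells, each justified by listing all of its moves:
(0,3): moves to (0,2)(W), (0,1)(W); every one is W ⇒ L
(0,6): moves to (0,5)(W), (0,4)(W); every one is W ⇒ L
(1,1): moves to (0,1)(W), (1,0)(W); every one is W ⇒ L
(1,4): moves to (0,4)(W), (1,3)(W), (1,2)(W); every one is W ⇒ L
(1,7): moves to (0,7)(W), (1,6)(W), (1,5)(W); every one is W ⇒ L
Every other cell has at least one move into one of the L cells above, so it is W.
(0,8): the move to (0,6) reaches an L cell, so W
(1,4): one of the L cells justified above, so L

(0,8): W, (1,4): L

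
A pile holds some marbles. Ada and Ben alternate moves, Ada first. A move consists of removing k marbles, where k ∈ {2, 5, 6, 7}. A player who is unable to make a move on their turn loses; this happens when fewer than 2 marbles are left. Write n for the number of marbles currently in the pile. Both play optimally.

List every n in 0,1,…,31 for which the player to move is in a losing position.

0, 1, 4, 12, 13, 16, 24, 25, 28

Compute win/loss labels from the base case upward. A position with no move is L. Any other position is W if it can reach an L in one move, else L.
n=0: no move → L
n=1: no move → L
n=2: W (go to 0, an L position)
n=3: W (go to 1, an L position)
n=4: L (sole option 2(W) is W)
n=5: W (go to 0, an L position)
n=6: W (go to 4, an L position)
n=7: W (go to 1, an L position)
n=8: W (go to 1, an L position)
n=9: W (go to 4, an L position)
n=10: W (go to 4, an L position)
n=11: W (go to 4, an L position)
n=12: L (options 10(W), 7(W), 6(W), 5(W) are all W)
n=13: L (options 11(W), 8(W), 7(W), 6(W) are all W)
n=14: W (go to 12, an L position)
n=15: W (go to 13, an L position)
n=16: L (options 14(W), 11(W), 10(W), 9(W) are all W)
n=17: W (go to 12, an L position)
n=18: W (go to 16, an L position)
n=19: W (go to 13, an L position)
n=20: W (go to 13, an L position)
n=21: W (go to 16, an L position)
n=22: W (go to 16, an L position)
n=23: W (go to 16, an L position)
n=24: L (options 22(W), 19(W), 18(W), 17(W) are all W)
n=25: L (options 23(W), 20(W), 19(W), 18(W) are all W)
n=26: W (go to 24, an L position)
n=27: W (go to 25, an L position)
n=28: L (options 26(W), 23(W), 22(W), 21(W) are all W)
n=29: W (go to 24, an L position)
n=30: W (go to 28, an L position)
n=31: W (go to 25, an L position)
Reading off the rows marked L gives the requested list; there are 9 such values of n.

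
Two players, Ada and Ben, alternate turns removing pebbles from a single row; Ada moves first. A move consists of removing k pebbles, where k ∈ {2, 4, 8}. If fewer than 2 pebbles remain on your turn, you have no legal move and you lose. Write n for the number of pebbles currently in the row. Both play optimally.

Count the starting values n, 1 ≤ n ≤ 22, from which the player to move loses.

Positions with no move are L. A position that does have a move is losing for the player to move precisely when every available move leads to a winning position for the opponent. Fill in the labels:
n=0: no move → L
n=1: no move → L
n=2: →0(L), so W
n=3: →1(L), so W
n=4: →0(L), so W
n=5: →1(L), so W
n=6: →4(W), 2(W) — all W, so L
n=7: →5(W), 3(W) — all W, so L
n=8: →6(L), so W
n=9: →7(L), so W
n=10: →6(L), so W
n=11: →7(L), so W
n=12: →10(W), 8(W), 4(W) — all W, so L
n=13: →11(W), 9(W), 5(W) — all W, so L
n=14: →12(L), so W
n=15: →13(L), so W
n=16: →12(L), so W
n=17: →13(L), so W
n=18: →16(W), 14(W), 10(W) — all W, so L
n=19: →17(W), 15(W), 11(W) — all W, so L
n=20: →18(L), so W
n=21: →19(L), so W
n=22: →18(L), so W
L entries with 1 ≤ n ≤ 22 (n=0 is outside the asked range and is not counted): n = 1, 6, 7, 12, 13, 18, 19; that makes 7.

7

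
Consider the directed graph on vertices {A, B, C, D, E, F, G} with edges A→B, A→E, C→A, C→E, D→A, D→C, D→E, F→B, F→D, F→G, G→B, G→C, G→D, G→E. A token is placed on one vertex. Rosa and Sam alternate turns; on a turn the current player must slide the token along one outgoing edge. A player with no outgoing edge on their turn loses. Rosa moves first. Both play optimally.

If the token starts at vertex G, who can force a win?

Positions with no move are L. A position that does have a move is losing for the player to move precisely when every available move leads to a winning position for the opponent. Fill in the labels:
Every edge goes from a vertex to one that appears earlier in the order E, B, A, C, D, G, F, so processing vertices in that order labels each vertex after all of its successors.
E: no outgoing edge → L
B: no outgoing edge → L
A: reaches L-position B → W
C: reaches L-position E → W
D: reaches L-position E → W
G: reaches L-position B → W
F: reaches L-position B → W
The starting position G is W: Rosa should move to B, handing over an L position.

Rosa wins.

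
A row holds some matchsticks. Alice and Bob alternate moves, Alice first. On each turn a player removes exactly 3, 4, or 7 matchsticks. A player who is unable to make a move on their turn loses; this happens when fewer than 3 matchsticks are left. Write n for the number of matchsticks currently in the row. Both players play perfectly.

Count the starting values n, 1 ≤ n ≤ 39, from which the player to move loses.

Label each position W (a win for the player to move) or L (a loss). A position with no legal move is L; any other position is W exactly when some move reaches an L, and L when every move reaches a W.
n=0: no move → L
n=1: no move → L
n=2: no move → L
n=3: reaches L-position 0 → W
n=4: reaches L-position 1 → W
n=5: reaches L-position 2 → W
n=6: reaches L-position 2 → W
n=7: reaches L-position 0 → W
n=8: reaches L-position 1 → W
n=9: reaches L-position 2 → W
n=10: only reaches 7(W), 6(W), 3(W), all W → L
n=11: only reaches 8(W), 7(W), 4(W), all W → L
n=12: only reaches 9(W), 8(W), 5(W), all W → L
n=13: reaches L-position 10 → W
n=14: reaches L-position 11 → W
n=15: reaches L-position 12 → W
n=16: reaches L-position 12 → W
n=17: reaches L-position 10 → W
n=18: reaches L-position 11 → W
n=19: reaches L-position 12 → W
n=20: only reaches 17(W), 16(W), 13(W), all W → L
n=21: only reaches 18(W), 17(W), 14(W), all W → L
n=22: only reaches 19(W), 18(W), 15(W), all W → L
n=23: reaches L-position 20 → W
n=24: reaches L-position 21 → W
n=25: reaches L-position 22 → W
n=26: reaches L-position 22 → W
n=27: reaches L-position 20 → W
n=28: reaches L-position 21 → W
n=29: reaches L-position 22 → W
n=30: only reaches 27(W), 26(W), 23(W), all W → L
n=31: only reaches 28(W), 27(W), 24(W), all W → L
n=32: only reaches 29(W), 28(W), 25(W), all W → L
n=33: reaches L-position 30 → W
n=34: reaches L-position 31 → W
n=35: reaches L-position 32 → W
n=36: reaches L-position 32 → W
n=37: reaches L-position 30 → W
n=38: reaches L-position 31 → W
n=39: reaches L-position 32 → W
L entries with 1 ≤ n ≤ 39 (n=0 is outside the asked range and is not counted): n = 1, 2, 10, 11, 12, 20, 21, 22, 30, 31, 32; that makes 11.

11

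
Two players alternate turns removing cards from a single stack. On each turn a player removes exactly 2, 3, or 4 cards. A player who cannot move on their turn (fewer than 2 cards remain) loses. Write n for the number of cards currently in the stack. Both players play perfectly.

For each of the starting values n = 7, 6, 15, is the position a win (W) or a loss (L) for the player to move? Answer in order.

7: L, 6: L, 15: W

Label each position W (a win for the player to move) or L (a loss). A position with no legal move is L; any other position is W exactly when some move reaches an L, and L when every move reaches a W.
n=0: no move → L
n=1: no move → L
n=2: W (go to 0, an L position)
n=3: W (go to 1, an L position)
n=4: W (go to 1, an L position)
n=5: W (go to 1, an L position)
n=6: L (options 4(W), 3(W), 2(W) are all W)
n=7: L (options 5(W), 4(W), 3(W) are all W)
n=8: W (go to 6, an L position)
n=9: W (go to 7, an L position)
n=10: W (go to 7, an L position)
n=11: W (go to 7, an L position)
n=12: L (options 10(W), 9(W), 8(W) are all W)
n=13: L (options 11(W), 10(W), 9(W) are all W)
n=14: W (go to 12, an L position)
n=15: W (go to 13, an L position)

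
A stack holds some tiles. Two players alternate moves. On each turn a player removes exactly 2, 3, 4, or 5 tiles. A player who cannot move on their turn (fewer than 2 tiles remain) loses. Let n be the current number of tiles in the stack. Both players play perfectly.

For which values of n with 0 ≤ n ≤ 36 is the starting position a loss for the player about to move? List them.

0, 1, 7, 8, 14, 15, 21, 22, 28, 29, 35, 36

Use the standard recursion: the mover loses at a terminal position; elsewhere, the mover wins exactly when some move hands the opponent an L position.
n=0: no move → L
n=1: no move → L
n=2: →0(L), so W
n=3: →1(L), so W
n=4: →1(L), so W
n=5: →1(L), so W
n=6: →1(L), so W
n=7: →5(W), 4(W), 3(W), 2(W) — all W, so L
n=8: →6(W), 5(W), 4(W), 3(W) — all W, so L
n=9: →7(L), so W
n=10: →8(L), so W
n=11: →8(L), so W
n=12: →8(L), so W
n=13: →8(L), so W
n=14: →12(W), 11(W), 10(W), 9(W) — all W, so L
n=15: →13(W), 12(W), 11(W), 10(W) — all W, so L
n=16: →14(L), so W
n=17: →15(L), so W
n=18: →15(L), so W
n=19: →15(L), so W
n=20: →15(L), so W
n=21: →19(W), 18(W), 17(W), 16(W) — all W, so L
n=22: →20(W), 19(W), 18(W), 17(W) — all W, so L
n=23: →21(L), so W
n=24: →22(L), so W
n=25: →22(L), so W
n=26: →22(L), so W
n=27: →22(L), so W
n=28: →26(W), 25(W), 24(W), 23(W) — all W, so L
n=29: →27(W), 26(W), 25(W), 24(W) — all W, so L
n=30: →28(L), so W
n=31: →29(L), so W
n=32: →29(L), so W
n=33: →29(L), so W
n=34: →29(L), so W
n=35: →33(W), 32(W), 31(W), 30(W) — all W, so L
n=36: →34(W), 33(W), 32(W), 31(W) — all W, so L
The losing starting values of n are exactly the entries labelled L in this table (12 of them).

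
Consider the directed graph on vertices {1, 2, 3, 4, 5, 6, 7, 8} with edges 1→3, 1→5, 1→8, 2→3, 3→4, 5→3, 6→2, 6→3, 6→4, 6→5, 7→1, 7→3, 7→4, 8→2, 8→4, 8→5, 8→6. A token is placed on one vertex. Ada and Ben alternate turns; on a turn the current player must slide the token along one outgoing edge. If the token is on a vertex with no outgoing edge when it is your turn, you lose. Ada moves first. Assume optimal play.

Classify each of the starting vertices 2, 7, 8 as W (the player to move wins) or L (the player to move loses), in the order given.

2: L, 7: W, 8: W

Build the W/L table. Terminal = L. A non-terminal position is W if it has a move to some L; otherwise it is L.
Every edge goes from a vertex to one that appears earlier in the order 4, 3, 2, 5, 6, 8, 1, 7, so processing vertices in that order labels each vertex after all of its successors.
4: no outgoing edge → L
3: reaches L-position 4 → W
2: only reaches 3(W), which is W → L
5: only reaches 3(W), which is W → L
6: reaches L-position 5 → W
8: reaches L-position 5 → W
1: reaches L-position 5 → W
7: reaches L-position 4 → W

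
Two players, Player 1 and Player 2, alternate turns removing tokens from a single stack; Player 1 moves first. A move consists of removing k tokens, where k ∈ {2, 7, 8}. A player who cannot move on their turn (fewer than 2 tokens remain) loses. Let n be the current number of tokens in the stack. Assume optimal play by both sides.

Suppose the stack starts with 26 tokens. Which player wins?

Classify positions by backward induction: terminal positions (no move available) are L. From any other position, the mover wins iff some move reaches an L.
n=0: no move → L
n=1: no move → L
n=2: W (go to 0, an L position)
n=3: W (go to 1, an L position)
n=4: L (sole option 2(W) is W)
n=5: L (sole option 3(W) is W)
n=6: W (go to 4, an L position)
n=7: W (go to 5, an L position)
n=8: W (go to 1, an L position)
n=9: W (go to 1, an L position)
n=10: L (options 8(W), 3(W), 2(W) are all W)
n=11: W (go to 4, an L position)
n=12: W (go to 10, an L position)
n=13: W (go to 5, an L position)
n=14: L (options 12(W), 7(W), 6(W) are all W)
n=15: L (options 13(W), 8(W), 7(W) are all W)
n=16: W (go to 14, an L position)
n=17: W (go to 15, an L position)
n=18: W (go to 10, an L position)
n=19: L (options 17(W), 12(W), 11(W) are all W)
n=20: L (options 18(W), 13(W), 12(W) are all W)
n=21: W (go to 19, an L position)
n=22: W (go to 20, an L position)
n=23: W (go to 15, an L position)
n=24: L (options 22(W), 17(W), 16(W) are all W)
n=25: L (options 23(W), 18(W), 17(W) are all W)
n=26: W (go to 24, an L position)
From 26 Player 1 can remove 2, leaving 24, reaching an L position.

Player 1 wins.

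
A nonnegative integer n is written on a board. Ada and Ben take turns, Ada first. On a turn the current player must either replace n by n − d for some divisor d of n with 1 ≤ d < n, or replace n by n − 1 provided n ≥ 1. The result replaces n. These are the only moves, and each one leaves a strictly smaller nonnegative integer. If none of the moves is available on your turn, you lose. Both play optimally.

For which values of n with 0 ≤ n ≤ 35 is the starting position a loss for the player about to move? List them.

Compute win/loss labels from the base case upward. A position with no move is L. Any other position is W if it can reach an L in one move, else L.
n=0: no move → L
n=1: can move to 0, which is L ⇒ W
n=2: the only move is to 1(W), a W ⇒ L
n=3: can move to 2, which is L ⇒ W
n=4: can move to 2, which is L ⇒ W
n=5: the only move is to 4(W), a W ⇒ L
n=6: can move to 5, which is L ⇒ W
n=7: the only move is to 6(W), a W ⇒ L
n=8: can move to 7, which is L ⇒ W
n=9: moves to 6(W), 8(W); every one is W ⇒ L
n=10: can move to 5, which is L ⇒ W
n=11: the only move is to 10(W), a W ⇒ L
n=12: can move to 9, which is L ⇒ W
n=13: the only move is to 12(W), a W ⇒ L
n=14: can move to 7, which is L ⇒ W
n=15: moves to 10(W), 12(W), 14(W); every one is W ⇒ L
n=16: can move to 15, which is L ⇒ W
n=17: the only move is to 16(W), a W ⇒ L
n=18: can move to 9, which is L ⇒ W
n=19: the only move is to 18(W), a W ⇒ L
n=20: can move to 15, which is L ⇒ W
n=21: moves to 14(W), 18(W), 20(W); every one is W ⇒ L
n=22: can move to 11, which is L ⇒ W
n=23: the only move is to 22(W), a W ⇒ L
n=24: can move to 21, which is L ⇒ W
n=25: moves to 20(W), 24(W); every one is W ⇒ L
n=26: can move to 13, which is L ⇒ W
n=27: moves to 18(W), 24(W), 26(W); every one is W ⇒ L
n=28: can move to 21, which is L ⇒ W
n=29: the only move is to 28(W), a W ⇒ L
n=30: can move to 15, which is L ⇒ W
n=31: the only move is to 30(W), a W ⇒ L
n=32: can move to 31, which is L ⇒ W
n=33: moves to 22(W), 30(W), 32(W); every one is W ⇒ L
n=34: can move to 17, which is L ⇒ W
n=35: moves to 28(W), 30(W), 34(W); every one is W ⇒ L
Reading off the rows marked L gives the requested list; there are 18 such values of n.

0, 2, 5, 7, 9, 11, 13, 15, 17, 19, 21, 23, 25, 27, 29, 31, 33, 35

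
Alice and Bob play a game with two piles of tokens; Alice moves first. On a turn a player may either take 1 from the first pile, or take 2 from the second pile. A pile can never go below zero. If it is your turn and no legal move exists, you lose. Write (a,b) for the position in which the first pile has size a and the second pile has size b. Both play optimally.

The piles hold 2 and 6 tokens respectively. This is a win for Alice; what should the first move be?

Move to (1,6).

Positions with no move are L. A position that does have a move is losing for the player to move precisely when every available move leads to a winning position for the opponent. Fill in the labels:
No move ever increases a pile, so every position that can arise here has a ≤ 2 and b ≤ 6; it is enough to label the cells with 0 ≤ a ≤ 2 and 0 ≤ b ≤ 6.
Every move lowers a or b (never raises either), so fill the grid row by row in increasing a, and left to right within a row: each cell's successors are then already labelled.
      b=0  b=1  b=2  b=3  b=4  b=5  b=6
a=0:    L    L    W    W    L    L    W
a=1:    W    W    L    L    W    W    L
a=2:    L    L    W    W    L    L    W
Cells with no legal move (terminal, hence L): (0,0), (0,1).
The remaining L cells, each justified by listing all of its moves:
(0,4): the only move is to (0,2)(W), a W ⇒ L
(0,5): the only move is to (0,3)(W), a W ⇒ L
(1,2): moves to (0,2)(W), (1,0)(W); every one is W ⇒ L
(1,3): moves to (0,3)(W), (1,1)(W); every one is W ⇒ L
(1,6): moves to (0,6)(W), (1,4)(W); every one is W ⇒ L
(2,0): the only move is to (1,0)(W), a W ⇒ L
(2,1): the only move is to (1,1)(W), a W ⇒ L
(2,4): moves to (1,4)(W), (2,2)(W); every one is W ⇒ L
(2,5): moves to (1,5)(W), (2,3)(W); every one is W ⇒ L
Every other cell has at least one move into one of the L cells above, so it is W.
From (2,6), the L positions reachable in one move are: (1,6), (2,4). Any move reaching one of these is winning.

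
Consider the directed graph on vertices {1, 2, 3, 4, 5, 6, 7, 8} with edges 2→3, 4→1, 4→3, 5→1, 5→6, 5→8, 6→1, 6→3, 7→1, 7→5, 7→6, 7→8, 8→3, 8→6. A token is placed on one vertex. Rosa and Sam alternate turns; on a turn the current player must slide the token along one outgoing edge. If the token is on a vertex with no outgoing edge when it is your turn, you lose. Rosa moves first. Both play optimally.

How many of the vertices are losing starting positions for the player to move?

2

Use the standard recursion: the mover loses at a terminal position; elsewhere, the mover wins exactly when some move hands the opponent an L position.
Every edge goes from a vertex to one that appears earlier in the order 1, 3, 6, 8, 5, 2, 7, 4, so processing vertices in that order labels each vertex after all of its successors.
1: no outgoing edge → L
3: no outgoing edge → L
6: can move to 3, which is L ⇒ W
8: can move to 3, which is L ⇒ W
5: can move to 1, which is L ⇒ W
2: can move to 3, which is L ⇒ W
7: can move to 1, which is L ⇒ W
4: can move to 3, which is L ⇒ W
The L vertices are 1, 3; that is 2 in all.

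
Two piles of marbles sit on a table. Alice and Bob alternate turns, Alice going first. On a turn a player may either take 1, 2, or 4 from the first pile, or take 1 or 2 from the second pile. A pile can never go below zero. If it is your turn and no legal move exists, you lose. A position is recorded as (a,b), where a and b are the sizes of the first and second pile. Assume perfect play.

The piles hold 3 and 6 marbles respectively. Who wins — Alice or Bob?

Label each position W (a win for the player to move) or L (a loss). A position with no legal move is L; any other position is W exactly when some move reaches an L, and L when every move reaches a W.
No move ever increases a pile, so every position that can arise here has a ≤ 3 and b ≤ 6; it is enough to label the cells with 0 ≤ a ≤ 3 and 0 ≤ b ≤ 6.
Every move lowers a or b (never raises either), so fill the grid row by row in increasing a, and left to right within a row: each cell's successors are then already labelled.
      b=0  b=1  b=2  b=3  b=4  b=5  b=6
a=0:    L    W    W    L    W    W    L
a=1:    W    L    W    W    L    W    W
a=2:    W    W    L    W    W    L    W
a=3:    L    W    W    L    W    W    L
Cells with no legal move (terminal, hence L): (0,0).
The remaining L cells, each justified by listing all of its moves:
(0,3): only reaches (0,2)(W), (0,1)(W), all W → L
(0,6): only reaches (0,5)(W), (0,4)(W), all W → L
(1,1): only reaches (0,1)(W), (1,0)(W), all W → L
(1,4): only reaches (0,4)(W), (1,3)(W), (1,2)(W), all W → L
(2,2): only reaches (1,2)(W), (0,2)(W), (2,1)(W), (2,0)(W), all W → L
(2,5): only reaches (1,5)(W), (0,5)(W), (2,4)(W), (2,3)(W), all W → L
(3,0): only reaches (2,0)(W), (1,0)(W), all W → L
(3,3): only reaches (2,3)(W), (1,3)(W), (3,2)(W), (3,1)(W), all W → L
(3,6): only reaches (2,6)(W), (1,6)(W), (3,5)(W), (3,4)(W), all W → L
Every other cell has at least one move into one of the L cells above, so it is W.
Every move from (3,6) reaches a W position, so the mover loses.

Bob wins.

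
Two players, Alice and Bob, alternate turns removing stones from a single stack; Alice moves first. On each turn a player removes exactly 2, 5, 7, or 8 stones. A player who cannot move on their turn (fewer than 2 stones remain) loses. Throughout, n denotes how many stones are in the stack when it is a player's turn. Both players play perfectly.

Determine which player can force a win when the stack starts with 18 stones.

Alice wins.

Use the standard recursion: the mover loses at a terminal position; elsewhere, the mover wins exactly when some move hands the opponent an L position.
n=0: no move → L
n=1: no move → L
n=2: →0(L), so W
n=3: →1(L), so W
n=4: →2(W) only, which is W, so L
n=5: →0(L), so W
n=6: →4(L), so W
n=7: →0(L), so W
n=8: →1(L), so W
n=9: →4(L), so W
n=10: →8(W), 5(W), 3(W), 2(W) — all W, so L
n=11: →4(L), so W
n=12: →10(L), so W
n=13: →11(W), 8(W), 6(W), 5(W) — all W, so L
n=14: →12(W), 9(W), 7(W), 6(W) — all W, so L
n=15: →13(L), so W
n=16: →14(L), so W
n=17: →10(L), so W
n=18: →13(L), so W
From 18 Alice can remove 5, leaving 13, reaching an L position.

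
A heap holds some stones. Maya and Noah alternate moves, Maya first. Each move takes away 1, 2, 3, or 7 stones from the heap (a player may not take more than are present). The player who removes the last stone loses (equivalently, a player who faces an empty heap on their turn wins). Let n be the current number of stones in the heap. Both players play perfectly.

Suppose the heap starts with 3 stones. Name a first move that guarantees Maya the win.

Label each position W (a win for the player to move) or L (a loss). A position with no legal move is W; any other position is W exactly when some move reaches an L, and L when every move reaches a W.
n=0: no move; the opponent has just taken the last stone and therefore loses → W
n=1: L (sole option 0(W) is W)
n=2: W (go to 1, an L position)
n=3: W (go to 1, an L position)
From 3, the L positions reachable in one move are: 1.

Remove 2, leaving 1.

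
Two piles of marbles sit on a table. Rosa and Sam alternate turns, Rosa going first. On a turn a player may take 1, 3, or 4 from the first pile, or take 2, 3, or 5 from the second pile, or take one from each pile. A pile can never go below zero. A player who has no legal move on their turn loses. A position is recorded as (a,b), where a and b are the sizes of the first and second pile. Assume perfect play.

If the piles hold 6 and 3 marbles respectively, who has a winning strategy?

Rosa wins.

Compute win/loss labels from the base case upward. A position with no move is L. Any other position is W if it can reach an L in one move, else L.
No move ever increases a pile, so every position that can arise here has a ≤ 6 and b ≤ 3; it is enough to label the cells with 0 ≤ a ≤ 6 and 0 ≤ b ≤ 3.
Every move lowers a or b (never raises either), so fill the grid row by row in increasing a, and left to right within a row: each cell's successors are then already labelled.
      b=0  b=1  b=2  b=3
a=0:    L    L    W    W
a=1:    W    W    W    L
a=2:    L    L    W    W
a=3:    W    W    W    L
a=4:    W    W    L    W
a=5:    W    W    W    W
a=6:    W    W    L    W
Cells with no legal move (terminal, hence L): (0,0), (0,1).
The remaining L cells, each justified by listing all of its moves:
(1,3): only reaches (0,3)(W), (1,1)(W), (1,0)(W), (0,2)(W), all W → L
(2,0): only reaches (1,0)(W), which is W → L
(2,1): only reaches (1,1)(W), (1,0)(W), all W → L
(3,3): only reaches (2,3)(W), (0,3)(W), (3,1)(W), (3,0)(W), (2,2)(W), all W → L
(4,2): only reaches (3,2)(W), (1,2)(W), (0,2)(W), (4,0)(W), (3,1)(W), all W → L
(6,2): only reaches (5,2)(W), (3,2)(W), (2,2)(W), (6,0)(W), (5,1)(W), all W → L
Every other cell has at least one move into one of the L cells above, so it is W.
The starting position (6,3) is W: Rosa should move to (3,3), handing over an L position.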